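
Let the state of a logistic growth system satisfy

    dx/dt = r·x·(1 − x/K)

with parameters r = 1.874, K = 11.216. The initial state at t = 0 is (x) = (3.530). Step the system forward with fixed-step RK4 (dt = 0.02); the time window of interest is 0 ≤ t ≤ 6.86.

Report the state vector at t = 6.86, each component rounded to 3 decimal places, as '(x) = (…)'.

(x) = (11.216)

t=0.000: state=(3.530)
step 1 (dt=0.02): k1=(4.533), k2=(4.564), k3=(4.565), k4=(4.595); state += dt/6·(k1+2k2+2k3+k4)
t=0.020: state=(3.621)
t=0.040: state=(3.714)
t=0.060: state=(3.807)
continuing one RK4 step at a time; state shown every 25 steps (Δt=0.5):
t=0.500: state=(6.053)
t=1.000: state=(8.406)
t=1.500: state=(9.917)
t=2.000: state=(10.669)
t=2.500: state=(10.995)
t=3.000: state=(11.128)
t=3.500: state=(11.181)
t=4.000: state=(11.202)
t=4.500: state=(11.211)
t=5.000: state=(11.214)
t=5.500: state=(11.215)
t=6.000: state=(11.216)
t=6.500: state=(11.216)
t=6.860: state=(11.216)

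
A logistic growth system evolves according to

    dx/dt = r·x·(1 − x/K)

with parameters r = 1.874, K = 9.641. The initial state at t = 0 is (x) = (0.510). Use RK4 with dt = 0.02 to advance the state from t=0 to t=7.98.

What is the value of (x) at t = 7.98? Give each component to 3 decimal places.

(x) = (9.641)

t=0.000: state=(0.510)
step 1 (dt=0.02): k1=(0.905), k2=(0.920), k3=(0.921), k4=(0.936); state += dt/6·(k1+2k2+2k3+k4)
t=0.020: state=(0.528)
t=0.040: state=(0.547)
t=0.060: state=(0.567)
continuing one RK4 step at a time; state shown every 25 steps (Δt=0.5):
t=0.500: state=(1.203)
t=1.000: state=(2.572)
t=1.500: state=(4.642)
t=2.000: state=(6.780)
t=2.500: state=(8.273)
t=3.000: state=(9.055)
t=3.500: state=(9.402)
t=4.000: state=(9.546)
t=4.500: state=(9.604)
t=5.000: state=(9.626)
t=5.500: state=(9.635)
t=6.000: state=(9.639)
t=6.500: state=(9.640)
t=7.000: state=(9.641)
t=7.500: state=(9.641)
t=7.980: state=(9.641)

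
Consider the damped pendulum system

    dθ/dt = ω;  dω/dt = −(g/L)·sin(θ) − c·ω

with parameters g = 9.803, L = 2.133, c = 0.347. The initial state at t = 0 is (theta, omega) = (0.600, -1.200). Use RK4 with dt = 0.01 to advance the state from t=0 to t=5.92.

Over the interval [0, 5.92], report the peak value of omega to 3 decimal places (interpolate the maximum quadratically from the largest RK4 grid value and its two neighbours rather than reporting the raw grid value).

t=0.000: state=(0.600, -1.200)
step 1 (dt=0.01): k1=(-1.200, -2.179), k2=(-1.211, -2.152), k3=(-1.211, -2.152), k4=(-1.222, -2.125); state += dt/6·(k1+2k2+2k3+k4)
t=0.010: state=(0.588, -1.222)
t=0.020: state=(0.576, -1.242)
t=0.030: state=(0.563, -1.263)
continuing one RK4 step at a time; state shown every 20 steps (Δt=0.2):
t=0.200: state=(0.324, -1.517)
t=0.400: state=(0.011, -1.562)
t=0.600: state=(-0.282, -1.333)
t=0.800: state=(-0.508, -0.896)
t=1.000: state=(-0.633, -0.349)
t=1.200: state=(-0.647, 0.211)
t=1.400: state=(-0.553, 0.704)
t=1.600: state=(-0.374, 1.057)
t=1.800: state=(-0.143, 1.214)
t=2.000: state=(0.097, 1.151)
t=2.200: state=(0.304, 0.893)
t=2.400: state=(0.445, 0.503)
t=2.600: state=(0.501, 0.058)
t=2.800: state=(0.470, -0.366)
t=3.000: state=(0.361, -0.703)
t=3.200: state=(0.198, -0.903)
t=3.400: state=(0.011, -0.934)
t=3.600: state=(-0.165, -0.800)
t=3.800: state=(-0.300, -0.538)
t=4.000: state=(-0.375, -0.202)
t=4.200: state=(-0.381, 0.144)
t=4.400: state=(-0.321, 0.443)
t=4.600: state=(-0.210, 0.648)
t=4.800: state=(-0.070, 0.729)
t=5.000: state=(0.073, 0.677)
t=5.200: state=(0.193, 0.511)
t=5.400: state=(0.272, 0.268)
t=5.600: state=(0.299, -0.004)
t=5.800: state=(0.272, -0.257)
t=5.920: state=(0.233, -0.382)
largest grid value and its neighbours: omega(1.830)=1.21888, omega(1.840)=1.21928, omega(1.850)=1.21912
parabola through these three points peaks at t≈1.842 with omega≈1.21930

max omega = 1.219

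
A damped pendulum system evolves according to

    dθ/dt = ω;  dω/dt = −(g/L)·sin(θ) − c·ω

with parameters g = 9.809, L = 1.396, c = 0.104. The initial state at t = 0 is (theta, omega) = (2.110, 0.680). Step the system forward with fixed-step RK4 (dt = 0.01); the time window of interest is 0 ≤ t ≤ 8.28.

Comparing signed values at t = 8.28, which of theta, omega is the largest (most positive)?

t=0.000: state=(2.110, 0.680)
step 1 (dt=0.01): k1=(0.680, -6.100), k2=(0.649, -6.085), k3=(0.650, -6.085), k4=(0.619, -6.070); state += dt/6·(k1+2k2+2k3+k4)
t=0.010: state=(2.116, 0.619)
t=0.020: state=(2.122, 0.559)
t=0.030: state=(2.128, 0.498)
continuing one RK4 step at a time; state shown every 50 steps (Δt=0.5):
t=0.500: state=(1.698, -2.398)
t=1.000: state=(-0.196, -4.447)
t=1.500: state=(-1.769, -1.448)
t=2.000: state=(-1.651, 1.909)
t=2.500: state=(0.030, 4.194)
t=3.000: state=(1.586, 1.501)
t=3.500: state=(1.461, -1.973)
t=4.000: state=(-0.182, -3.874)
t=4.500: state=(-1.519, -1.044)
t=5.000: state=(-1.167, 2.395)
t=5.500: state=(0.496, 3.378)
t=6.000: state=(1.464, 0.250)
t=6.500: state=(0.750, -2.924)
t=7.000: state=(-0.844, -2.558)
t=7.500: state=(-1.315, 0.753)
t=8.000: state=(-0.216, 3.190)
t=8.280: state=(0.643, 2.675)
compare at T: theta=0.643, omega=2.675

largest component: omega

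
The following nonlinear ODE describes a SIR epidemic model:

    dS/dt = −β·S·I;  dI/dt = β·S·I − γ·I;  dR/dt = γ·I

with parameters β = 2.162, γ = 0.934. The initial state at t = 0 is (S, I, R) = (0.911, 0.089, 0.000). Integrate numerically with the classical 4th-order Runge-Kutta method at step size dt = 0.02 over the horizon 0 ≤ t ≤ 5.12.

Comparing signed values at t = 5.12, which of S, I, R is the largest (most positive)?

largest component: R

t=0.000: state=(0.911, 0.089, 0.000)
step 1 (dt=0.02): k1=(-0.175, 0.092, 0.083), k2=(-0.177, 0.093, 0.084), k3=(-0.177, 0.093, 0.084), k4=(-0.178, 0.093, 0.085); state += dt/6·(k1+2k2+2k3+k4)
t=0.020: state=(0.907, 0.091, 0.002)
t=0.040: state=(0.904, 0.093, 0.003)
t=0.060: state=(0.900, 0.095, 0.005)
continuing one RK4 step at a time; state shown every 10 steps (Δt=0.2):
t=0.200: state=(0.873, 0.109, 0.018)
t=0.400: state=(0.829, 0.130, 0.041)
t=0.600: state=(0.780, 0.153, 0.067)
t=0.800: state=(0.726, 0.176, 0.098)
t=1.000: state=(0.670, 0.197, 0.133)
t=1.200: state=(0.613, 0.216, 0.171)
t=1.400: state=(0.556, 0.231, 0.213)
t=1.600: state=(0.502, 0.241, 0.257)
t=1.800: state=(0.452, 0.245, 0.303)
t=2.000: state=(0.407, 0.245, 0.349)
t=2.200: state=(0.366, 0.240, 0.394)
t=2.400: state=(0.331, 0.231, 0.438)
t=2.600: state=(0.300, 0.220, 0.480)
t=2.800: state=(0.273, 0.207, 0.520)
t=3.000: state=(0.251, 0.192, 0.557)
t=3.200: state=(0.232, 0.177, 0.592)
t=3.400: state=(0.215, 0.161, 0.623)
t=3.600: state=(0.201, 0.147, 0.652)
t=3.800: state=(0.190, 0.132, 0.678)
t=4.000: state=(0.180, 0.119, 0.702)
t=4.200: state=(0.171, 0.106, 0.723)
t=4.400: state=(0.164, 0.095, 0.741)
t=4.600: state=(0.158, 0.084, 0.758)
t=4.800: state=(0.152, 0.075, 0.773)
t=5.000: state=(0.148, 0.066, 0.786)
t=5.120: state=(0.145, 0.062, 0.793)
compare at T: S=0.145, I=0.062, R=0.793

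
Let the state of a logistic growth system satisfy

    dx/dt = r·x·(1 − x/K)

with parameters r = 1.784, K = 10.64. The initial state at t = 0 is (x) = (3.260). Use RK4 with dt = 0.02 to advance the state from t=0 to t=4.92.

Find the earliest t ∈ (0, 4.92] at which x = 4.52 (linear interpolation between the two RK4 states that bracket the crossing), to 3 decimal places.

t=0.000: state=(3.260)
step 1 (dt=0.02): k1=(4.034), k2=(4.062), k3=(4.062), k4=(4.089); state += dt/6·(k1+2k2+2k3+k4)
t=0.020: state=(3.341)
t=0.040: state=(3.424)
t=0.060: state=(3.507)
continuing one RK4 step at a time; state shown every 10 steps (Δt=0.2):
t=0.200: state=(4.117)
t=0.280: state=(4.482)
next step: t=0.300: state=(4.575) — x has crossed 4.52
linear interpolation between t=0.280 (4.48241) and t=0.300 (4.57521) → t≈0.288

t = 0.288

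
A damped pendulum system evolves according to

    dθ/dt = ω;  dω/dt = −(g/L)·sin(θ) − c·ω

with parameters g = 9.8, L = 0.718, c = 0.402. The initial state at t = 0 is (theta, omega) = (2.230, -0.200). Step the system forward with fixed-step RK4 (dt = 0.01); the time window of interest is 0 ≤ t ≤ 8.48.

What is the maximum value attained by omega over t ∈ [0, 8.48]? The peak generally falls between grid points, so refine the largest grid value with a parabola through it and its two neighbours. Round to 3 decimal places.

max omega = 5.000

t=0.000: state=(2.230, -0.200)
step 1 (dt=0.01): k1=(-0.200, -10.709), k2=(-0.254, -10.696), k3=(-0.253, -10.698), k4=(-0.307, -10.687); state += dt/6·(k1+2k2+2k3+k4)
t=0.010: state=(2.227, -0.307)
t=0.020: state=(2.224, -0.414)
t=0.030: state=(2.219, -0.520)
continuing one RK4 step at a time; state shown every 50 steps (Δt=0.5):
t=0.500: state=(0.731, -5.691)
t=1.000: state=(-1.572, -1.647)
t=1.500: state=(-0.741, 4.522)
t=2.000: state=(1.243, 1.519)
t=2.500: state=(0.449, -3.999)
t=3.000: state=(-1.067, -0.625)
t=3.500: state=(-0.095, 3.494)
t=4.000: state=(0.885, -0.426)
t=4.500: state=(-0.217, -2.714)
t=5.000: state=(-0.641, 1.299)
t=5.500: state=(0.420, 1.699)
t=6.000: state=(0.353, -1.766)
t=6.500: state=(-0.487, -0.650)
t=7.000: state=(-0.077, 1.740)
t=7.500: state=(0.430, -0.227)
t=8.000: state=(-0.132, -1.320)
t=8.480: state=(-0.306, 0.713)
largest grid value and its neighbours: omega(1.610)=4.99454, omega(1.620)=4.99969, omega(1.630)=4.99810
parabola through these three points peaks at t≈1.623 with omega≈4.99993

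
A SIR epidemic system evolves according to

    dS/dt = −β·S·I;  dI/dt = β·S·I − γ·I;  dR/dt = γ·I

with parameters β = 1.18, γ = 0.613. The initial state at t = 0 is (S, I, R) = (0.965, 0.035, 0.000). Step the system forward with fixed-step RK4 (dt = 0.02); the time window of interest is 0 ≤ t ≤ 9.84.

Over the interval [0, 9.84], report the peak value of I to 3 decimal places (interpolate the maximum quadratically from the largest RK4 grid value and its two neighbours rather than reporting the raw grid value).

max I = 0.159

t=0.000: state=(0.965, 0.035, 0.000)
step 1 (dt=0.02): k1=(-0.040, 0.018, 0.021), k2=(-0.040, 0.018, 0.022), k3=(-0.040, 0.018, 0.022), k4=(-0.040, 0.019, 0.022); state += dt/6·(k1+2k2+2k3+k4)
t=0.020: state=(0.964, 0.035, 0.000)
t=0.040: state=(0.963, 0.036, 0.001)
t=0.060: state=(0.963, 0.036, 0.001)
continuing one RK4 step at a time; state shown every 25 steps (Δt=0.5):
t=0.500: state=(0.943, 0.045, 0.012)
t=1.000: state=(0.914, 0.058, 0.028)
t=1.500: state=(0.880, 0.072, 0.048)
t=2.000: state=(0.840, 0.088, 0.072)
t=2.500: state=(0.793, 0.105, 0.102)
t=3.000: state=(0.742, 0.122, 0.137)
t=3.500: state=(0.688, 0.136, 0.176)
t=4.000: state=(0.632, 0.148, 0.220)
t=4.500: state=(0.578, 0.156, 0.266)
t=5.000: state=(0.526, 0.159, 0.315)
t=5.500: state=(0.479, 0.157, 0.363)
t=6.000: state=(0.438, 0.152, 0.411)
t=6.500: state=(0.401, 0.143, 0.456)
t=7.000: state=(0.370, 0.132, 0.498)
t=7.500: state=(0.343, 0.120, 0.537)
t=8.000: state=(0.321, 0.107, 0.572)
t=8.500: state=(0.303, 0.095, 0.603)
t=9.000: state=(0.287, 0.083, 0.630)
t=9.500: state=(0.274, 0.072, 0.654)
t=9.840: state=(0.267, 0.065, 0.668)
largest grid value and its neighbours: I(5.060)=0.15880, I(5.080)=0.15880, I(5.100)=0.15879
parabola through these three points peaks at t≈5.071 with I≈0.15880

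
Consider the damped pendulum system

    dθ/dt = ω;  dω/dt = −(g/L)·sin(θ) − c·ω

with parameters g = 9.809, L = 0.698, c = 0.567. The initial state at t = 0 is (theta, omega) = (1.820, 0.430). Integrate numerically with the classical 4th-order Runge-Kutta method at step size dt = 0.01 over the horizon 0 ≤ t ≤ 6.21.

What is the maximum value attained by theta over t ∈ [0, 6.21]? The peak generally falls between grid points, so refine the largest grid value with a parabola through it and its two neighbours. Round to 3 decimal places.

t=0.000: state=(1.820, 0.430)
step 1 (dt=0.01): k1=(0.430, -13.863), k2=(0.361, -13.816), k3=(0.361, -13.817), k4=(0.292, -13.772); state += dt/6·(k1+2k2+2k3+k4)
t=0.010: state=(1.824, 0.292)
t=0.020: state=(1.826, 0.155)
t=0.030: state=(1.827, 0.018)
continuing one RK4 step at a time; state shown every 25 steps (Δt=0.25):
t=0.250: state=(1.511, -2.846)
t=0.500: state=(0.466, -5.143)
t=0.750: state=(-0.747, -3.906)
t=1.000: state=(-1.307, -0.502)
t=1.250: state=(-1.023, 2.637)
t=1.500: state=(-0.127, 4.063)
t=1.750: state=(0.739, 2.433)
t=2.000: state=(0.983, -0.499)
t=2.250: state=(0.544, -2.778)
t=2.500: state=(-0.222, -2.903)
t=2.750: state=(-0.724, -0.906)
t=3.000: state=(-0.650, 1.409)
t=3.250: state=(-0.123, 2.493)
t=3.500: state=(0.425, 1.595)
t=3.750: state=(0.589, -0.323)
t=4.000: state=(0.304, -1.768)
t=4.250: state=(-0.169, -1.733)
t=4.500: state=(-0.452, -0.410)
t=4.750: state=(-0.364, 1.032)
t=5.000: state=(-0.017, 1.533)
t=5.250: state=(0.297, 0.813)
t=5.500: state=(0.347, -0.413)
t=5.750: state=(0.131, -1.174)
t=6.000: state=(-0.156, -0.952)
t=6.210: state=(-0.282, -0.203)
largest grid value and its neighbours: theta(0.020)=1.82584, theta(0.030)=1.82670, theta(0.040)=1.82620
parabola through these three points peaks at t≈0.031 with theta≈1.82671

max theta = 1.827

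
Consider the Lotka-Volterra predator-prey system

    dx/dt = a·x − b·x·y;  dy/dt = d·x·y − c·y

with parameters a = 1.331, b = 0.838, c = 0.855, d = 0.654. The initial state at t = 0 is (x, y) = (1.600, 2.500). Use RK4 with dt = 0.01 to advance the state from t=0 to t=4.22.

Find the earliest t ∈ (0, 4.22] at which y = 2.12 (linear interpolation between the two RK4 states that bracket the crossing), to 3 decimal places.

t = 1.103

t=0.000: state=(1.600, 2.500)
step 1 (dt=0.01): k1=(-1.222, 0.478), k2=(-1.221, 0.469), k3=(-1.221, 0.469), k4=(-1.219, 0.459); state += dt/6·(k1+2k2+2k3+k4)
t=0.010: state=(1.588, 2.505)
t=0.020: state=(1.576, 2.509)
t=0.030: state=(1.563, 2.513)
continuing one RK4 step at a time; state shown every 20 steps (Δt=0.2):
t=0.200: state=(1.365, 2.557)
t=0.400: state=(1.161, 2.542)
t=0.600: state=(0.995, 2.465)
t=0.800: state=(0.867, 2.346)
t=1.000: state=(0.773, 2.201)
t=1.100: state=(0.737, 2.122)
next step: t=1.110: state=(0.734, 2.115) — y has crossed 2.12
linear interpolation between t=1.100 (2.12245) and t=1.110 (2.11452) → t≈1.103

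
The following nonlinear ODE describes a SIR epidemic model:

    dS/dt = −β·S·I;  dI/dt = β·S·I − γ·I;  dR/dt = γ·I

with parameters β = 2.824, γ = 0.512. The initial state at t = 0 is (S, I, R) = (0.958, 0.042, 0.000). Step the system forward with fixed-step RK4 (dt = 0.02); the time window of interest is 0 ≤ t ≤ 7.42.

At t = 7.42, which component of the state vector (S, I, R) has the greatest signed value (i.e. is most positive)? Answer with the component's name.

t=0.000: state=(0.958, 0.042, 0.000)
step 1 (dt=0.02): k1=(-0.114, 0.092, 0.022), k2=(-0.116, 0.094, 0.022), k3=(-0.116, 0.094, 0.022), k4=(-0.118, 0.096, 0.022); state += dt/6·(k1+2k2+2k3+k4)
t=0.020: state=(0.956, 0.044, 0.000)
t=0.040: state=(0.953, 0.046, 0.001)
t=0.060: state=(0.951, 0.048, 0.001)
continuing one RK4 step at a time; state shown every 25 steps (Δt=0.5):
t=0.500: state=(0.862, 0.119, 0.019)
t=1.000: state=(0.660, 0.273, 0.068)
t=1.500: state=(0.395, 0.444, 0.161)
t=2.000: state=(0.198, 0.516, 0.286)
t=2.500: state=(0.097, 0.487, 0.416)
t=3.000: state=(0.051, 0.417, 0.532)
t=3.500: state=(0.030, 0.341, 0.629)
t=4.000: state=(0.019, 0.273, 0.708)
t=4.500: state=(0.014, 0.216, 0.770)
t=5.000: state=(0.010, 0.170, 0.819)
t=5.500: state=(0.008, 0.134, 0.858)
t=6.000: state=(0.007, 0.105, 0.888)
t=6.500: state=(0.006, 0.082, 0.912)
t=7.000: state=(0.006, 0.064, 0.931)
t=7.420: state=(0.005, 0.052, 0.943)
compare at T: S=0.005, I=0.052, R=0.943

largest component: R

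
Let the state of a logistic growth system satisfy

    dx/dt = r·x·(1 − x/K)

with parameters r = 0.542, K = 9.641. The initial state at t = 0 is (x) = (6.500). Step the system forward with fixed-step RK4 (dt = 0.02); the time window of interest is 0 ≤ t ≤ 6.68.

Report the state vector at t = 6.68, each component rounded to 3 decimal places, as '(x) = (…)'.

(x) = (9.518)

t=0.000: state=(6.500)
step 1 (dt=0.02): k1=(1.148), k2=(1.146), k3=(1.146), k4=(1.143); state += dt/6·(k1+2k2+2k3+k4)
t=0.020: state=(6.523)
t=0.040: state=(6.546)
t=0.060: state=(6.568)
continuing one RK4 step at a time; state shown every 25 steps (Δt=0.5):
t=0.500: state=(7.045)
t=1.000: state=(7.526)
t=1.500: state=(7.939)
t=2.000: state=(8.287)
t=2.500: state=(8.572)
t=3.000: state=(8.804)
t=3.500: state=(8.989)
t=4.000: state=(9.136)
t=4.500: state=(9.251)
t=5.000: state=(9.341)
t=5.500: state=(9.410)
t=6.000: state=(9.464)
t=6.500: state=(9.505)
t=6.680: state=(9.518)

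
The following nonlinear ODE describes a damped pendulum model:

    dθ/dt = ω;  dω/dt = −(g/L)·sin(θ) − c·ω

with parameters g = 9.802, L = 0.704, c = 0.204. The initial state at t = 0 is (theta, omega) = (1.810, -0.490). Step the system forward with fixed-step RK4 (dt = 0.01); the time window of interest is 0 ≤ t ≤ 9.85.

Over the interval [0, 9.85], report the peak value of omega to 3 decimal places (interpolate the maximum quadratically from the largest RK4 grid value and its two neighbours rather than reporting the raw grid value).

t=0.000: state=(1.810, -0.490)
step 1 (dt=0.01): k1=(-0.490, -13.427), k2=(-0.557, -13.421), k3=(-0.557, -13.422), k4=(-0.624, -13.418); state += dt/6·(k1+2k2+2k3+k4)
t=0.010: state=(1.804, -0.624)
t=0.020: state=(1.798, -0.758)
t=0.030: state=(1.789, -0.892)
continuing one RK4 step at a time; state shown every 50 steps (Δt=0.5):
t=0.500: state=(0.019, -5.615)
t=1.000: state=(-1.603, 0.074)
t=1.500: state=(-0.026, 5.118)
t=2.000: state=(1.425, -0.300)
t=2.500: state=(-0.143, -4.607)
t=3.000: state=(-1.249, 0.929)
t=3.500: state=(0.384, 3.937)
t=4.000: state=(1.031, -1.745)
t=4.500: state=(-0.622, -3.012)
t=5.000: state=(-0.743, 2.524)
t=5.500: state=(0.792, 1.859)
t=6.000: state=(0.390, -3.012)
t=6.500: state=(-0.848, -0.594)
t=7.000: state=(-0.017, 2.993)
t=7.500: state=(0.768, -0.624)
t=8.000: state=(-0.310, -2.418)
t=8.500: state=(-0.559, 1.604)
t=9.000: state=(0.525, 1.443)
t=9.500: state=(0.265, -2.137)
t=9.850: state=(-0.460, -1.422)
largest grid value and its neighbours: omega(1.480)=5.11711, omega(1.490)=5.12091, omega(1.500)=5.11760
parabola through these three points peaks at t≈1.490 with omega≈5.12092

max omega = 5.121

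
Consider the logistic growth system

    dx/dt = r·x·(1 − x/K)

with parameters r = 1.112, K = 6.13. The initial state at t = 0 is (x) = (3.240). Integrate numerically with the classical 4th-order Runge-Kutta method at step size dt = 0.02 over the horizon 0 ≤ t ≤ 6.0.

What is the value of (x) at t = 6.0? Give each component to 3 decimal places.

t=0.000: state=(3.240)
step 1 (dt=0.02): k1=(1.699), k2=(1.697), k3=(1.697), k4=(1.696); state += dt/6·(k1+2k2+2k3+k4)
t=0.020: state=(3.274)
t=0.040: state=(3.308)
t=0.060: state=(3.342)
continuing one RK4 step at a time; state shown every 10 steps (Δt=0.2):
t=0.200: state=(3.576)
t=0.400: state=(3.900)
t=0.600: state=(4.205)
t=0.800: state=(4.486)
t=1.000: state=(4.740)
t=1.200: state=(4.964)
t=1.400: state=(5.160)
t=1.600: state=(5.328)
t=1.800: state=(5.471)
t=2.000: state=(5.591)
t=2.200: state=(5.690)
t=2.400: state=(5.773)
t=2.600: state=(5.841)
t=2.800: state=(5.896)
t=3.000: state=(5.941)
t=3.200: state=(5.978)
t=3.400: state=(6.008)
t=3.600: state=(6.032)
t=3.800: state=(6.051)
t=4.000: state=(6.067)
t=4.200: state=(6.079)
t=4.400: state=(6.089)
t=4.600: state=(6.097)
t=4.800: state=(6.104)
t=5.000: state=(6.109)
t=5.200: state=(6.113)
t=5.400: state=(6.117)
t=5.600: state=(6.119)
t=5.800: state=(6.121)
t=6.000: state=(6.123)

(x) = (6.123)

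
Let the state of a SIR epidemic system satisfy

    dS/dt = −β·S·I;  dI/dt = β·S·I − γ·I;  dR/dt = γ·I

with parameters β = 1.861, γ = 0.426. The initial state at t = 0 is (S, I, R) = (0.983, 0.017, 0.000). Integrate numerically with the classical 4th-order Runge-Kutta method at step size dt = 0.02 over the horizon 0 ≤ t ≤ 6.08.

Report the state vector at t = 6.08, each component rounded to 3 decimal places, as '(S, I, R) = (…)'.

(S, I, R) = (0.048, 0.260, 0.692)

t=0.000: state=(0.983, 0.017, 0.000)
step 1 (dt=0.02): k1=(-0.031, 0.024, 0.007), k2=(-0.032, 0.024, 0.007), k3=(-0.032, 0.024, 0.007), k4=(-0.032, 0.025, 0.007); state += dt/6·(k1+2k2+2k3+k4)
t=0.020: state=(0.982, 0.017, 0.000)
t=0.040: state=(0.982, 0.018, 0.000)
t=0.060: state=(0.981, 0.018, 0.000)
continuing one RK4 step at a time; state shown every 10 steps (Δt=0.2):
t=0.200: state=(0.976, 0.022, 0.002)
t=0.400: state=(0.966, 0.030, 0.004)
t=0.600: state=(0.954, 0.039, 0.007)
t=0.800: state=(0.939, 0.051, 0.011)
t=1.000: state=(0.919, 0.066, 0.016)
t=1.200: state=(0.893, 0.085, 0.022)
t=1.400: state=(0.862, 0.108, 0.030)
t=1.600: state=(0.824, 0.136, 0.040)
t=1.800: state=(0.778, 0.168, 0.053)
t=2.000: state=(0.726, 0.204, 0.069)
t=2.200: state=(0.668, 0.243, 0.088)
t=2.400: state=(0.606, 0.283, 0.111)
t=2.600: state=(0.541, 0.322, 0.137)
t=2.800: state=(0.477, 0.357, 0.166)
t=3.000: state=(0.415, 0.388, 0.197)
t=3.200: state=(0.358, 0.411, 0.231)
t=3.400: state=(0.306, 0.427, 0.267)
t=3.600: state=(0.261, 0.435, 0.304)
t=3.800: state=(0.222, 0.437, 0.341)
t=4.000: state=(0.188, 0.433, 0.378)
t=4.200: state=(0.161, 0.425, 0.415)
t=4.400: state=(0.137, 0.412, 0.450)
t=4.600: state=(0.118, 0.397, 0.485)
t=4.800: state=(0.102, 0.380, 0.518)
t=5.000: state=(0.089, 0.361, 0.550)
t=5.200: state=(0.078, 0.342, 0.580)
t=5.400: state=(0.069, 0.323, 0.608)
t=5.600: state=(0.061, 0.304, 0.635)
t=5.800: state=(0.055, 0.285, 0.660)
t=6.000: state=(0.050, 0.267, 0.683)
t=6.080: state=(0.048, 0.260, 0.692)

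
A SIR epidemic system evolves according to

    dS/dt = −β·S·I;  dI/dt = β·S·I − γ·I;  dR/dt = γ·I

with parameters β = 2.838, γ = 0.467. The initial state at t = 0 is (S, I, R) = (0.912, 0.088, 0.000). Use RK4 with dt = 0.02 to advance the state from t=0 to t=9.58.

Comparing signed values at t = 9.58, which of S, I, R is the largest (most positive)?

largest component: R

t=0.000: state=(0.912, 0.088, 0.000)
step 1 (dt=0.02): k1=(-0.228, 0.187, 0.041), k2=(-0.232, 0.190, 0.042), k3=(-0.232, 0.190, 0.042), k4=(-0.236, 0.194, 0.043); state += dt/6·(k1+2k2+2k3+k4)
t=0.020: state=(0.907, 0.092, 0.001)
t=0.040: state=(0.903, 0.096, 0.002)
t=0.060: state=(0.898, 0.100, 0.003)
continuing one RK4 step at a time; state shown every 25 steps (Δt=0.5):
t=0.500: state=(0.737, 0.228, 0.035)
t=1.000: state=(0.464, 0.425, 0.111)
t=1.500: state=(0.230, 0.543, 0.227)
t=2.000: state=(0.105, 0.539, 0.355)
t=2.500: state=(0.051, 0.475, 0.474)
t=3.000: state=(0.028, 0.396, 0.576)
t=3.500: state=(0.017, 0.324, 0.660)
t=4.000: state=(0.011, 0.261, 0.728)
t=4.500: state=(0.008, 0.209, 0.783)
t=5.000: state=(0.006, 0.167, 0.827)
t=5.500: state=(0.005, 0.134, 0.862)
t=6.000: state=(0.004, 0.106, 0.889)
t=6.500: state=(0.004, 0.085, 0.912)
t=7.000: state=(0.003, 0.067, 0.929)
t=7.500: state=(0.003, 0.054, 0.943)
t=8.000: state=(0.003, 0.043, 0.955)
t=8.500: state=(0.003, 0.034, 0.964)
t=9.000: state=(0.003, 0.027, 0.971)
t=9.500: state=(0.002, 0.021, 0.976)
t=9.580: state=(0.002, 0.021, 0.977)
compare at T: S=0.002, I=0.021, R=0.977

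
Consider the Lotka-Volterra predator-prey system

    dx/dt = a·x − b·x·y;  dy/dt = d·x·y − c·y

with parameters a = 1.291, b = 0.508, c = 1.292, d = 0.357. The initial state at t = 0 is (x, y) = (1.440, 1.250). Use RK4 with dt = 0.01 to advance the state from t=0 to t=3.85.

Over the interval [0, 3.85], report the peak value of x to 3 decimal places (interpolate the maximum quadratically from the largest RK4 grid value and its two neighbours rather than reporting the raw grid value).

max x = 8.662

t=0.000: state=(1.440, 1.250)
step 1 (dt=0.01): k1=(0.945, -0.972), k2=(0.951, -0.967), k3=(0.951, -0.967), k4=(0.958, -0.961); state += dt/6·(k1+2k2+2k3+k4)
t=0.010: state=(1.450, 1.240)
t=0.020: state=(1.459, 1.231)
t=0.030: state=(1.469, 1.221)
continuing one RK4 step at a time; state shown every 20 steps (Δt=0.2):
t=0.200: state=(1.657, 1.078)
t=0.400: state=(1.936, 0.946)
t=0.600: state=(2.289, 0.849)
t=0.800: state=(2.728, 0.784)
t=1.000: state=(3.268, 0.749)
t=1.200: state=(3.922, 0.748)
t=1.400: state=(4.698, 0.785)
t=1.600: state=(5.594, 0.875)
t=1.800: state=(6.575, 1.043)
t=2.000: state=(7.554, 1.334)
t=2.200: state=(8.348, 1.821)
t=2.400: state=(8.661, 2.591)
t=2.600: state=(8.176, 3.670)
t=2.800: state=(6.857, 4.867)
t=3.000: state=(5.149, 5.772)
t=3.200: state=(3.630, 6.084)
t=3.400: state=(2.554, 5.844)
t=3.600: state=(1.876, 5.276)
t=3.800: state=(1.471, 4.586)
t=3.850: state=(1.400, 4.411)
largest grid value and its neighbours: x(2.380)=8.66119, x(2.390)=8.66205, x(2.400)=8.66088
parabola through these three points peaks at t≈2.389 with x≈8.66205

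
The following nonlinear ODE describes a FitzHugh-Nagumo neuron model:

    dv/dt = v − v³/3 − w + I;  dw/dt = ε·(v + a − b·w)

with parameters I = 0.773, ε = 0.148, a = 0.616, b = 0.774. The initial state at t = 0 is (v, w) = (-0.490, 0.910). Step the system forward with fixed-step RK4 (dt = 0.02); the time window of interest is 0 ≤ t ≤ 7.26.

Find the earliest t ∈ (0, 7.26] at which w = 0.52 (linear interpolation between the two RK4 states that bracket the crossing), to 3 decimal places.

t=0.000: state=(-0.490, 0.910)
step 1 (dt=0.02): k1=(-0.588, -0.086), k2=(-0.591, -0.086), k3=(-0.591, -0.086), k4=(-0.595, -0.087); state += dt/6·(k1+2k2+2k3+k4)
t=0.020: state=(-0.502, 0.908)
t=0.040: state=(-0.514, 0.907)
t=0.060: state=(-0.526, 0.905)
continuing one RK4 step at a time; state shown every 25 steps (Δt=0.5):
t=0.500: state=(-0.822, 0.857)
t=1.000: state=(-1.174, 0.781)
t=1.500: state=(-1.431, 0.687)
t=2.000: state=(-1.549, 0.585)
t=2.320: state=(-1.572, 0.520)
next step: t=2.340: state=(-1.572, 0.516) — w has crossed 0.52
linear interpolation between t=2.320 (0.52038) and t=2.340 (0.51637) → t≈2.322

t = 2.322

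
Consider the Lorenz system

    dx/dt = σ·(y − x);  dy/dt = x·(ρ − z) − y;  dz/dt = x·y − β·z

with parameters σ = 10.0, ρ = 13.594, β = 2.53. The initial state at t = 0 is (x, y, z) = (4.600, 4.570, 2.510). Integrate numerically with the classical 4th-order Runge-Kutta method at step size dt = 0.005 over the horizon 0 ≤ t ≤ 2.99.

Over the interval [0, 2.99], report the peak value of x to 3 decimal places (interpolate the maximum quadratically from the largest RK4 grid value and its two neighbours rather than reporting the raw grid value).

max x = 10.431

t=0.000: state=(4.600, 4.570, 2.510)
step 1 (dt=0.005): k1=(-0.300, 46.416, 14.672), k2=(0.868, 46.123, 15.109), k3=(0.831, 46.151, 15.117), k4=(1.966, 45.884, 15.562); state += dt/6·(k1+2k2+2k3+k4)
t=0.005: state=(4.604, 4.801, 2.586)
t=0.010: state=(4.619, 5.029, 2.666)
t=0.015: state=(4.645, 5.255, 2.751)
continuing one RK4 step at a time; state shown every 20 steps (Δt=0.1):
t=0.100: state=(6.228, 9.024, 5.188)
t=0.200: state=(9.308, 12.057, 11.653)
t=0.300: state=(10.238, 8.848, 18.882)
t=0.400: state=(7.055, 2.935, 19.139)
t=0.500: state=(3.453, 0.705, 15.582)
t=0.600: state=(1.610, 0.540, 12.214)
t=0.700: state=(1.024, 0.806, 9.555)
t=0.800: state=(1.027, 1.214, 7.508)
t=0.900: state=(1.370, 1.874, 5.990)
t=1.000: state=(2.075, 3.013, 5.020)
t=1.100: state=(3.327, 4.939, 4.845)
t=1.200: state=(5.360, 7.805, 6.233)
t=1.300: state=(7.973, 10.467, 10.428)
t=1.400: state=(9.459, 9.490, 16.309)
t=1.500: state=(7.864, 5.018, 18.377)
t=1.600: state=(4.868, 2.171, 16.161)
t=1.700: state=(2.865, 1.558, 13.125)
t=1.800: state=(2.109, 1.813, 10.538)
t=1.900: state=(2.138, 2.451, 8.570)
t=2.000: state=(2.704, 3.526, 7.286)
t=2.100: state=(3.808, 5.211, 6.912)
t=2.200: state=(5.508, 7.465, 8.006)
t=2.300: state=(7.489, 9.280, 11.183)
t=2.400: state=(8.527, 8.560, 15.311)
t=2.500: state=(7.468, 5.528, 16.980)
t=2.600: state=(5.313, 3.252, 15.575)
t=2.700: state=(3.700, 2.584, 13.187)
t=2.800: state=(3.048, 2.814, 11.009)
t=2.900: state=(3.147, 3.550, 9.399)
t=2.990: state=(3.729, 4.613, 8.607)
largest grid value and its neighbours: x(0.265)=10.41752, x(0.270)=10.42947, x(0.275)=10.42902
parabola through these three points peaks at t≈0.272 with x≈10.43080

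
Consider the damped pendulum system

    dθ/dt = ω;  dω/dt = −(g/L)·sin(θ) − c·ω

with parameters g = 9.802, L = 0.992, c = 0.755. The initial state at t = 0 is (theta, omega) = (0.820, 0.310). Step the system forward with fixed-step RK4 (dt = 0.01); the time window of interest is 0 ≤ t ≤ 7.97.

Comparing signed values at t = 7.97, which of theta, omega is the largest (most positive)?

largest component: omega

t=0.000: state=(0.820, 0.310)
step 1 (dt=0.01): k1=(0.310, -7.459), k2=(0.273, -7.441), k3=(0.273, -7.440), k4=(0.236, -7.421); state += dt/6·(k1+2k2+2k3+k4)
t=0.010: state=(0.823, 0.236)
t=0.020: state=(0.825, 0.162)
t=0.030: state=(0.826, 0.088)
continuing one RK4 step at a time; state shown every 50 steps (Δt=0.5):
t=0.500: state=(0.228, -2.099)
t=1.000: state=(-0.535, -0.438)
t=1.500: state=(-0.193, 1.413)
t=2.000: state=(0.354, 0.385)
t=2.500: state=(0.147, -0.954)
t=3.000: state=(-0.237, -0.300)
t=3.500: state=(-0.107, 0.646)
t=4.000: state=(0.160, 0.223)
t=4.500: state=(0.077, -0.438)
t=5.000: state=(-0.108, -0.163)
t=5.500: state=(-0.055, 0.297)
t=6.000: state=(0.073, 0.117)
t=6.500: state=(0.039, -0.202)
t=7.000: state=(-0.049, -0.084)
t=7.500: state=(-0.028, 0.137)
t=7.970: state=(0.031, 0.071)
compare at T: theta=0.031, omega=0.071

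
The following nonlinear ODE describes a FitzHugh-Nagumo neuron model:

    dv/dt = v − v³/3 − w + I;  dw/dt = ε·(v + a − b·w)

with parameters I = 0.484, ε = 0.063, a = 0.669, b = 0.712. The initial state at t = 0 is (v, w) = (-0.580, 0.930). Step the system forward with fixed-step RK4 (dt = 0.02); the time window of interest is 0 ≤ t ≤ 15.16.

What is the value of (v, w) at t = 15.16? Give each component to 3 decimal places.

t=0.000: state=(-0.580, 0.930)
step 1 (dt=0.02): k1=(-0.961, -0.036), k2=(-0.967, -0.037), k3=(-0.967, -0.037), k4=(-0.973, -0.037); state += dt/6·(k1+2k2+2k3+k4)
t=0.020: state=(-0.599, 0.929)
t=0.040: state=(-0.619, 0.929)
t=0.060: state=(-0.639, 0.928)
continuing one RK4 step at a time; state shown every 25 steps (Δt=0.5):
t=0.500: state=(-1.108, 0.904)
t=1.000: state=(-1.561, 0.863)
t=1.500: state=(-1.777, 0.812)
t=2.000: state=(-1.838, 0.758)
t=2.500: state=(-1.841, 0.705)
t=3.000: state=(-1.827, 0.653)
t=3.500: state=(-1.807, 0.603)
t=4.000: state=(-1.786, 0.554)
t=4.500: state=(-1.764, 0.507)
t=5.000: state=(-1.743, 0.462)
t=5.500: state=(-1.721, 0.419)
t=6.000: state=(-1.699, 0.377)
t=6.500: state=(-1.678, 0.337)
t=7.000: state=(-1.656, 0.299)
t=7.500: state=(-1.634, 0.262)
t=8.000: state=(-1.613, 0.226)
t=8.500: state=(-1.591, 0.192)
t=9.000: state=(-1.569, 0.159)
t=9.500: state=(-1.547, 0.128)
t=10.000: state=(-1.526, 0.098)
t=10.500: state=(-1.504, 0.070)
t=11.000: state=(-1.482, 0.042)
t=11.500: state=(-1.460, 0.017)
t=12.000: state=(-1.437, -0.008)
t=12.500: state=(-1.415, -0.031)
t=13.000: state=(-1.392, -0.054)
t=13.500: state=(-1.370, -0.075)
t=14.000: state=(-1.347, -0.094)
t=14.500: state=(-1.324, -0.113)
t=15.000: state=(-1.300, -0.131)
t=15.160: state=(-1.293, -0.136)

(v, w) = (-1.293, -0.136)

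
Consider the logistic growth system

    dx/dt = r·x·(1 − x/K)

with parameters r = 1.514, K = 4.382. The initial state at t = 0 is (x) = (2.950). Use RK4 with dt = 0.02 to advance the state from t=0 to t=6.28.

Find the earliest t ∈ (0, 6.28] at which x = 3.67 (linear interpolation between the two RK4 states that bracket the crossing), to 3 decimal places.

t = 0.606

t=0.000: state=(2.950)
step 1 (dt=0.02): k1=(1.460), k2=(1.452), k3=(1.452), k4=(1.444); state += dt/6·(k1+2k2+2k3+k4)
t=0.020: state=(2.979)
t=0.040: state=(3.008)
t=0.060: state=(3.036)
continuing one RK4 step at a time; state shown every 25 steps (Δt=0.5):
t=0.500: state=(3.569)
t=0.600: state=(3.665)
next step: t=0.620: state=(3.683) — x has crossed 3.67
linear interpolation between t=0.600 (3.66478) and t=0.620 (3.68275) → t≈0.606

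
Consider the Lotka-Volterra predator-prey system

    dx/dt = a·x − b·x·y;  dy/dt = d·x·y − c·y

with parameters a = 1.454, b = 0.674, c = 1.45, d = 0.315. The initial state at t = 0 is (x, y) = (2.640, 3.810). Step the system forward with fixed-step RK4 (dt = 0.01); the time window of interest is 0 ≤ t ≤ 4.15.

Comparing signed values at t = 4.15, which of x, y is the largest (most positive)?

t=0.000: state=(2.640, 3.810)
step 1 (dt=0.01): k1=(-2.941, -2.356), k2=(-2.904, -2.366), k3=(-2.904, -2.366), k4=(-2.867, -2.376); state += dt/6·(k1+2k2+2k3+k4)
t=0.010: state=(2.611, 3.786)
t=0.020: state=(2.583, 3.762)
t=0.030: state=(2.555, 3.738)
continuing one RK4 step at a time; state shown every 20 steps (Δt=0.2):
t=0.200: state=(2.184, 3.314)
t=0.400: state=(1.932, 2.821)
t=0.600: state=(1.822, 2.374)
t=0.800: state=(1.817, 1.991)
t=1.000: state=(1.900, 1.674)
t=1.200: state=(2.064, 1.419)
t=1.400: state=(2.312, 1.218)
t=1.600: state=(2.653, 1.065)
t=1.800: state=(3.098, 0.955)
t=2.000: state=(3.662, 0.883)
t=2.200: state=(4.360, 0.850)
t=2.400: state=(5.200, 0.859)
t=2.600: state=(6.173, 0.919)
t=2.800: state=(7.237, 1.049)
t=3.000: state=(8.284, 1.281)
t=3.200: state=(9.105, 1.661)
t=3.400: state=(9.388, 2.233)
t=3.600: state=(8.847, 2.982)
t=3.800: state=(7.509, 3.748)
t=4.000: state=(5.827, 4.269)
t=4.150: state=(4.667, 4.398)
compare at T: x=4.667, y=4.398

largest component: x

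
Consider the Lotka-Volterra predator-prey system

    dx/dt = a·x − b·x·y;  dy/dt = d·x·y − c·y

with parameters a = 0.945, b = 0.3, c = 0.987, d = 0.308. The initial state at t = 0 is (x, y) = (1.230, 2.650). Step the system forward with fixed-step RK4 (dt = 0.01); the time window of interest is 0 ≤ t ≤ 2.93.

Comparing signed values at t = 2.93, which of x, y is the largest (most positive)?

t=0.000: state=(1.230, 2.650)
step 1 (dt=0.01): k1=(0.184, -1.612), k2=(0.188, -1.606), k3=(0.188, -1.606), k4=(0.191, -1.600); state += dt/6·(k1+2k2+2k3+k4)
t=0.010: state=(1.232, 2.634)
t=0.020: state=(1.234, 2.618)
t=0.030: state=(1.236, 2.602)
continuing one RK4 step at a time; state shown every 10 steps (Δt=0.1):
t=0.100: state=(1.252, 2.494)
t=0.200: state=(1.279, 2.350)
t=0.300: state=(1.313, 2.216)
t=0.400: state=(1.353, 2.091)
t=0.500: state=(1.399, 1.977)
t=0.600: state=(1.451, 1.871)
t=0.700: state=(1.510, 1.775)
t=0.800: state=(1.576, 1.686)
t=0.900: state=(1.649, 1.605)
t=1.000: state=(1.729, 1.532)
t=1.100: state=(1.817, 1.466)
t=1.200: state=(1.913, 1.407)
t=1.300: state=(2.017, 1.354)
t=1.400: state=(2.130, 1.308)
t=1.500: state=(2.253, 1.267)
t=1.600: state=(2.385, 1.233)
t=1.700: state=(2.527, 1.205)
t=1.800: state=(2.680, 1.183)
t=1.900: state=(2.843, 1.167)
t=2.000: state=(3.018, 1.157)
t=2.100: state=(3.204, 1.154)
t=2.200: state=(3.402, 1.157)
t=2.300: state=(3.611, 1.168)
t=2.400: state=(3.831, 1.187)
t=2.500: state=(4.062, 1.214)
t=2.600: state=(4.303, 1.251)
t=2.700: state=(4.552, 1.299)
t=2.800: state=(4.808, 1.360)
t=2.900: state=(5.067, 1.434)
t=2.930: state=(5.146, 1.460)
compare at T: x=5.146, y=1.460

largest component: x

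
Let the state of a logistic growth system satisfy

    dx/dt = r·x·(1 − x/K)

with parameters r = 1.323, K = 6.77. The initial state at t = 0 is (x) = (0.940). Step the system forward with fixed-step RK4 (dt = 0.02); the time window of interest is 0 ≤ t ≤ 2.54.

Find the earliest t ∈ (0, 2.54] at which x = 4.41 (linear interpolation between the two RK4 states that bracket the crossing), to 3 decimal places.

t=0.000: state=(0.940)
step 1 (dt=0.02): k1=(1.071), k2=(1.081), k3=(1.081), k4=(1.092); state += dt/6·(k1+2k2+2k3+k4)
t=0.020: state=(0.962)
t=0.040: state=(0.984)
t=0.060: state=(1.006)
continuing one RK4 step at a time; state shown every 5 steps (Δt=0.1):
t=0.100: state=(1.052)
t=0.200: state=(1.175)
t=0.300: state=(1.309)
t=0.400: state=(1.455)
t=0.500: state=(1.612)
t=0.600: state=(1.780)
t=0.700: state=(1.959)
t=0.800: state=(2.148)
t=0.900: state=(2.346)
t=1.000: state=(2.553)
t=1.100: state=(2.766)
t=1.200: state=(2.985)
t=1.300: state=(3.207)
t=1.400: state=(3.431)
t=1.500: state=(3.655)
t=1.600: state=(3.876)
t=1.700: state=(4.092)
t=1.800: state=(4.303)
t=1.840: state=(4.386)
next step: t=1.860: state=(4.426) — x has crossed 4.41
linear interpolation between t=1.840 (4.38568) and t=1.860 (4.42638) → t≈1.852

t = 1.852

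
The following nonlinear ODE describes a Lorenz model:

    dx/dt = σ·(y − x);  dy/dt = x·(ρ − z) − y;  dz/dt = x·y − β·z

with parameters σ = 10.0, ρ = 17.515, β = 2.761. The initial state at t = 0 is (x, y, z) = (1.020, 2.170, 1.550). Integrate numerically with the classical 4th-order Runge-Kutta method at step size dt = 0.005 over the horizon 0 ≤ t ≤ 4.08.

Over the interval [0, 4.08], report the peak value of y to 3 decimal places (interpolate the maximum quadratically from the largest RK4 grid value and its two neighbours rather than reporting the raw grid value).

max y = 16.589

t=0.000: state=(1.020, 2.170, 1.550)
step 1 (dt=0.005): k1=(11.500, 14.114, -2.066), k2=(11.565, 14.543, -1.952), k3=(11.574, 14.545, -1.952), k4=(11.649, 14.976, -1.835); state += dt/6·(k1+2k2+2k3+k4)
t=0.005: state=(1.078, 2.243, 1.540)
t=0.010: state=(1.137, 2.320, 1.532)
t=0.015: state=(1.196, 2.401, 1.524)
continuing one RK4 step at a time; state shown every 40 steps (Δt=0.2):
t=0.200: state=(5.495, 9.599, 3.755)
t=0.400: state=(13.294, 11.520, 26.023)
t=0.600: state=(2.164, -1.575, 18.772)
t=0.800: state=(-0.990, -1.611, 10.813)
t=1.000: state=(-2.775, -4.284, 7.051)
t=1.200: state=(-8.250, -12.065, 11.365)
t=1.400: state=(-9.702, -5.749, 24.058)
t=1.600: state=(-2.684, -1.103, 15.853)
t=1.800: state=(-2.136, -2.777, 9.700)
t=2.000: state=(-5.230, -7.886, 8.542)
t=2.200: state=(-10.847, -11.618, 20.121)
t=2.400: state=(-5.448, -2.099, 19.887)
t=2.600: state=(-2.480, -2.468, 12.405)
t=2.800: state=(-4.304, -6.173, 9.264)
t=3.000: state=(-9.513, -11.812, 16.194)
t=3.200: state=(-7.463, -4.065, 21.461)
t=3.400: state=(-3.227, -2.671, 14.307)
t=3.600: state=(-4.266, -5.750, 10.454)
t=3.800: state=(-8.687, -10.937, 15.131)
t=4.000: state=(-8.098, -5.373, 21.293)
t=4.080: state=(-5.903, -3.413, 19.194)
largest grid value and its neighbours: y(0.320)=16.55949, y(0.325)=16.58825, y(0.330)=16.57332
parabola through these three points peaks at t≈0.326 with y≈16.58879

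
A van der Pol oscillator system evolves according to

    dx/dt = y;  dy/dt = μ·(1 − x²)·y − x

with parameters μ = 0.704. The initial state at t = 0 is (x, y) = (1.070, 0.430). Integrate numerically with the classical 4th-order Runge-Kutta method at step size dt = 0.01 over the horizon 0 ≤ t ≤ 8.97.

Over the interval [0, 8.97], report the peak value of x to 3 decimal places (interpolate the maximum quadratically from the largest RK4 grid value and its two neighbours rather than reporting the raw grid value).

t=0.000: state=(1.070, 0.430)
step 1 (dt=0.01): k1=(0.430, -1.114), k2=(0.424, -1.117), k3=(0.424, -1.117), k4=(0.419, -1.120); state += dt/6·(k1+2k2+2k3+k4)
t=0.010: state=(1.074, 0.419)
t=0.020: state=(1.078, 0.408)
t=0.030: state=(1.082, 0.396)
continuing one RK4 step at a time; state shown every 50 steps (Δt=0.5):
t=0.500: state=(1.141, -0.146)
t=1.000: state=(0.936, -0.664)
t=1.500: state=(0.476, -1.184)
t=2.000: state=(-0.258, -1.738)
t=2.500: state=(-1.159, -1.655)
t=3.000: state=(-1.712, -0.490)
t=3.500: state=(-1.712, 0.385)
t=4.000: state=(-1.395, 0.854)
t=4.500: state=(-0.859, 1.316)
t=5.000: state=(-0.042, 1.981)
t=5.500: state=(1.067, 2.227)
t=6.000: state=(1.864, 0.790)
t=6.500: state=(1.939, -0.322)
t=7.000: state=(1.652, -0.778)
t=7.500: state=(1.173, -1.150)
t=8.000: state=(0.469, -1.713)
t=8.500: state=(-0.566, -2.365)
t=8.970: state=(-1.591, -1.664)
largest grid value and its neighbours: x(6.290)=1.97267, x(6.300)=1.97280, x(6.310)=1.97273
parabola through these three points peaks at t≈6.301 with x≈1.97280

max x = 1.973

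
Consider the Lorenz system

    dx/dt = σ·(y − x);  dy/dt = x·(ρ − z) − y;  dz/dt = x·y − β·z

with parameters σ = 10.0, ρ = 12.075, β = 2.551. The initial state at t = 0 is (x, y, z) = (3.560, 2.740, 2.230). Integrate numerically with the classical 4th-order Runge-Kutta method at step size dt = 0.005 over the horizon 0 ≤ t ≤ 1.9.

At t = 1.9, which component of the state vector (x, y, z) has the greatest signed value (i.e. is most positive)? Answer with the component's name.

largest component: z

t=0.000: state=(3.560, 2.740, 2.230)
step 1 (dt=0.005): k1=(-8.200, 32.308, 4.066), k2=(-7.187, 31.990, 4.269), k3=(-7.221, 32.014, 4.272), k4=(-6.238, 31.717, 4.476); state += dt/6·(k1+2k2+2k3+k4)
t=0.005: state=(3.524, 2.900, 2.251)
t=0.010: state=(3.497, 3.057, 2.275)
t=0.015: state=(3.480, 3.212, 2.300)
continuing one RK4 step at a time; state shown every 20 steps (Δt=0.1):
t=0.100: state=(4.161, 5.782, 3.147)
t=0.200: state=(6.377, 9.009, 5.941)
t=0.300: state=(8.813, 10.586, 11.536)
t=0.400: state=(9.031, 7.525, 16.537)
t=0.500: state=(6.398, 3.222, 16.429)
t=0.600: state=(3.615, 1.450, 13.665)
t=0.700: state=(2.128, 1.241, 10.898)
t=0.800: state=(1.658, 1.525, 8.663)
t=0.900: state=(1.760, 2.069, 6.976)
t=1.000: state=(2.259, 2.955, 5.847)
t=1.100: state=(3.180, 4.345, 5.405)
t=1.200: state=(4.612, 6.301, 6.034)
t=1.300: state=(6.451, 8.317, 8.330)
t=1.400: state=(7.934, 8.781, 12.118)
t=1.500: state=(7.790, 6.651, 14.949)
t=1.600: state=(6.047, 4.002, 14.807)
t=1.700: state=(4.204, 2.709, 12.917)
t=1.800: state=(3.149, 2.517, 10.815)
t=1.900: state=(2.864, 2.887, 9.075)
compare at T: x=2.864, y=2.887, z=9.075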